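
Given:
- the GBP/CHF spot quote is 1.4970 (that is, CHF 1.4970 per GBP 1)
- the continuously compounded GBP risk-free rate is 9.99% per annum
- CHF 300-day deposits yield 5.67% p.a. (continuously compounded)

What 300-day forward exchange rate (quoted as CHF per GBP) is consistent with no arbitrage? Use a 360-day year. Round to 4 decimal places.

1.4441

T = 300/360 years.
CHF growth factor: e^(0.0567×300/360) = 1.0483841.
GBP accumulates by e^(0.0999×300/360) = 1.0868135.
Forward (CHF per GBP) = 1.497 × 1.0483841 / 1.0868135 = 1.444067.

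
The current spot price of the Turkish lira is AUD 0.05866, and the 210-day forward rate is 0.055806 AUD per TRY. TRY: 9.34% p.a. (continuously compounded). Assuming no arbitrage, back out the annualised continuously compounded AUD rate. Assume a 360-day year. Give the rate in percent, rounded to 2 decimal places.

T = 210/360 years.
F/S = 0.055806/0.05866 = 0.9513467 = (growth of AUD) / (growth of TRY).
The TRY side grows by e^(0.0934×210/360) = 1.0559949.
Hence g_AUD = 1.0046173.
r = ln(1.0046173)/(210/360) = 0.007897 → 0.79%.

0.79%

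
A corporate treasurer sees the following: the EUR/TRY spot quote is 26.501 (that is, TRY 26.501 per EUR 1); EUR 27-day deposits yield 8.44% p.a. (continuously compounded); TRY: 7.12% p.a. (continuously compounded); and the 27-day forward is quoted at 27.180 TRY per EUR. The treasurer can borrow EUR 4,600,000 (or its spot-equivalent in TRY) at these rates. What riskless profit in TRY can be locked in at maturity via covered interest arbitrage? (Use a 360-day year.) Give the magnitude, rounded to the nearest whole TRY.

TRY 3,264,626

T = 27/360 years.
Keep in EUR, deliver into the forward: 4,600,000·1.00635007679·27.180 = TRY 125,821,937.40.
Swap to TRY now, deposit: 4,600,000·26.501·1.00535428321 = TRY 122,557,311.75.
The quoted forward overvalues EUR, so borrow TRY, buy EUR at spot, deposit the EUR at 8.44%, and sell the proceeds forward at 27.180.
Arbitrage profit = |125,821,937.40 − 122,557,311.75| = TRY 3,264,626.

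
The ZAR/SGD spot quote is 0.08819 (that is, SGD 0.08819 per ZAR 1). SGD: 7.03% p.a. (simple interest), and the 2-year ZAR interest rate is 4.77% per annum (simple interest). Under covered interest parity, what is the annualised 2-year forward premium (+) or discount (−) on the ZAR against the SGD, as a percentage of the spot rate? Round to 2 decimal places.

+2.06%

T = 2 years.
F = S · g_SGD/g_ZAR = 0.08819 × 1.140600/1.095400 = 0.09182903.
(F − S)/S ÷ T = (0.09182903 − 0.08819)/0.08819/2 = 0.020632 → 2.06%.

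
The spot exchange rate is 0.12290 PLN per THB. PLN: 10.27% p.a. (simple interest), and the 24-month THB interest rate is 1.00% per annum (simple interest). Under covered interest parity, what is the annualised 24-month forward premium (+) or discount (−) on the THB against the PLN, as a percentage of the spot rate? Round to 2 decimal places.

+9.09%

T = 2 years.
F = S · g_PLN/g_THB = 0.1229 × 1.205400/1.020000 = 0.14523888.
(F − S)/S ÷ T = (0.14523888 − 0.1229)/0.1229/2 = 0.090882 → 9.09%.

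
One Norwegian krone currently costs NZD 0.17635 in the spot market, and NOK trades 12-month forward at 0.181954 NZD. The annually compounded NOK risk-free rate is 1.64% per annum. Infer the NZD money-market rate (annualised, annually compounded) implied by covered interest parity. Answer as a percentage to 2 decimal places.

T = 1 year.
By CIP, F/S equals the NZD-to-NOK growth ratio: 0.181954/0.17635 = 1.0317777.
NOK growth factor: (1 + 0.0164)^1 = 1.016400.
So the NZD growth factor = 1.0486989.
Annualise: 1.0486989^(1/1) − 1 = 0.048699 = 4.87%.

4.87%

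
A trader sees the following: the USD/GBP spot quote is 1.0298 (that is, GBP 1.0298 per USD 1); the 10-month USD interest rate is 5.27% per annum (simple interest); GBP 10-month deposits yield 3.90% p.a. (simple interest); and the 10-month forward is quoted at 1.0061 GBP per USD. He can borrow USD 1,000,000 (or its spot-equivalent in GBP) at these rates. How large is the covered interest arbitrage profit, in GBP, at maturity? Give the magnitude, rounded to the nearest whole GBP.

GBP 12,984

T = 10/12 years.
Keep in USD, deliver into the forward: 1,000,000·1.043916667·1.0061 = GBP 1,050,284.56.
Swap to GBP now, deposit: 1,000,000·1.0298·1.032500 = GBP 1,063,268.50.
The quoted forward undervalues USD, so borrow USD, convert to GBP at spot, deposit the GBP at 3.90%, and buy USD forward at 1.0061 to cover the loan.
The gap between the two covered legs is GBP 12,984.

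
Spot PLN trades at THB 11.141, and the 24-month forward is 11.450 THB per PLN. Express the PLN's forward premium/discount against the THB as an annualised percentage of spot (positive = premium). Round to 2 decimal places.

+1.39%

T = 2 years.
(F − S)/S = (11.450 − 11.141)/11.141 = 0.0277354.
×(1/T) gives 1.39% p.a.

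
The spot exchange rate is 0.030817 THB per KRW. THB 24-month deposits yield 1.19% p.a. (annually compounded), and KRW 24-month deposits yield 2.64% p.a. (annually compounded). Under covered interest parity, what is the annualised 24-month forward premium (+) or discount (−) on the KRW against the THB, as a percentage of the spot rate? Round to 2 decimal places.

T = 2 years.
No-arbitrage forward: 0.030817 × 1.0239416 / 1.053497 = 0.029952442 THB/KRW.
(F − S)/S ÷ T = (0.029952442 − 0.030817)/0.030817/2 = -0.014027 → -1.40%.

-1.40%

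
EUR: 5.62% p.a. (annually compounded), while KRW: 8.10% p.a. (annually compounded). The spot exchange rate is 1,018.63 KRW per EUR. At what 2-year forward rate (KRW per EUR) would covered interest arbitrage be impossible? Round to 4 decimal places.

1067.0273

T = 2 years.
Growth of 1 KRW over T: (1 + 0.0810)^2 = 1.168561.
Growth of 1 EUR over T: (1 + 0.0562)^2 = 1.11555844.
So F = 1018.63 × 1.168561 / 1.11555844 = 1067.027283 (KRW/EUR).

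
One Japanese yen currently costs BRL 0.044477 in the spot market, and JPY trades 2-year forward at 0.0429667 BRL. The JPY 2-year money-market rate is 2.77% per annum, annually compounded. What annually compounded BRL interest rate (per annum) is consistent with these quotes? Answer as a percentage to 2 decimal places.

1.01%

T = 2 years.
F/S = 0.0429667/0.044477 = 0.9660431 = (growth of BRL) / (growth of JPY).
The JPY side grows by (1 + 0.0277)^2 = 1.0561673.
So the BRL growth factor = 1.0203031.
r = 1.0203031^(1/2) − 1 = 0.010101 → 1.01%.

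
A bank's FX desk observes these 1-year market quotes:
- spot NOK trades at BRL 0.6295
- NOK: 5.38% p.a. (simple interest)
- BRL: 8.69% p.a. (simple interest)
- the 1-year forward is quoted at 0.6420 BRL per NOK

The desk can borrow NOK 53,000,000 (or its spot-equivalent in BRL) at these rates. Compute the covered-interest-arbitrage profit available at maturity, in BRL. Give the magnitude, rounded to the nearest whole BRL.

T = 1 year.
Route A — deposit NOK, sell forward: 53,000,000 × 1.053800 × 0.6420 = BRL 35,856,598.80.
Route B — convert at spot, deposit BRL: 53,000,000 × 0.6295 × 1.086900 = BRL 36,262,788.15.
The quoted forward undervalues NOK, so borrow NOK, convert to BRL at spot, deposit the BRL at 8.69%, and buy NOK forward at 0.6420 to cover the loan.
Profit = 36,262,788.15 − 35,856,598.80 = BRL 406,189.

BRL 406,189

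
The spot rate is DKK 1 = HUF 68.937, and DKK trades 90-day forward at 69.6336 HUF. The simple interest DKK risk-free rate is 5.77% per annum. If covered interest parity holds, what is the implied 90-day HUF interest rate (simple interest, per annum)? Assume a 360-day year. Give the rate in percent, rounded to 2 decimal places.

T = 90/360 years.
CIP gives F = S · g_HUF/g_DKK, so g_HUF/g_DKK = 69.6336/68.937 = 1.0101049.
The DKK side grows by 1 + 0.0577×90/360 = 1.014425.
Hence g_HUF = 1.0246757.
r = (1.0246757 − 1)/(90/360) = 0.098703 → 9.87%.

9.87%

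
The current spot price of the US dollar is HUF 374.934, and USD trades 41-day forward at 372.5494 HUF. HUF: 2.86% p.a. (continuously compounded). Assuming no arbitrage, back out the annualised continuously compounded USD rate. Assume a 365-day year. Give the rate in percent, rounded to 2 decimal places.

8.54%

T = 41/365 years.
F/S = 372.5494/374.934 = 0.9936399 = (growth of HUF) / (growth of USD).
HUF growth factor: e^(0.0286×41/365) = 1.0032178.
So the USD growth factor = 1.0096392.
Take logs: ln 1.0096392 / (41/365) = 0.085401, so 8.54%.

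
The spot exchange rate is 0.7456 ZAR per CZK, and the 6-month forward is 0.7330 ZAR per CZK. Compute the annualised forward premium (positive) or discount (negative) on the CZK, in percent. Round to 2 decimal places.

T = 6/12 years.
Period premium: (0.7330 − 0.7456)/0.7456 = -0.0168991.
×(1/T) gives -3.38% p.a.

-3.38%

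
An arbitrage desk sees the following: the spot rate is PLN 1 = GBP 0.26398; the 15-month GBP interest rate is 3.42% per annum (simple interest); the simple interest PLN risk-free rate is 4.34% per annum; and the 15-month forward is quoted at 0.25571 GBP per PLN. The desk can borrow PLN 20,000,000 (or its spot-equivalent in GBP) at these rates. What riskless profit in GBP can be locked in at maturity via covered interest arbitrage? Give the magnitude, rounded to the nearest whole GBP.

GBP 113,658

T = 15/12 years.
Invest the PLN and cover forward: 20,000,000 × 1.054250 × 0.25571 = GBP 5,391,645.35.
Convert at spot and invest in GBP: 20,000,000 × 0.26398 × 1.042750 = GBP 5,505,302.90.
The quoted forward undervalues PLN, so borrow PLN, convert to GBP at spot, deposit the GBP at 3.42%, and buy PLN forward at 0.25571 to cover the loan.
Arbitrage profit = |5,391,645.35 − 5,505,302.90| = GBP 113,658.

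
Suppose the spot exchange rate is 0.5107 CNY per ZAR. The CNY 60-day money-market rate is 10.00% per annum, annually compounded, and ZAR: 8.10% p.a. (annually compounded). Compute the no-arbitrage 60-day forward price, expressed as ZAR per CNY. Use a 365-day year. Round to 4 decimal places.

T = 60/365 years.
CNY growth factor: (1 + 0.1000)^(60/365) = 1.0157908.
ZAR accumulates by (1 + 0.0810)^(60/365) = 1.0128856.
So F = 0.5107 × 1.0157908 / 1.0128856 = 0.5121648 (CNY/ZAR).
Quoted the other way: 1/0.5121648 = 1.9525 ZAR per CNY.

1.9525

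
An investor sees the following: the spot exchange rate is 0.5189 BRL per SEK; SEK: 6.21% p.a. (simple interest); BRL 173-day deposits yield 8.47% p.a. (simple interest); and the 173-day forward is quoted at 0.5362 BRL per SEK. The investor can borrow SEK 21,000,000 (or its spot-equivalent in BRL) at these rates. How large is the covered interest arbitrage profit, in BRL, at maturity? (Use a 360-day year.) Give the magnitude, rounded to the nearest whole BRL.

BRL 255,795

T = 173/360 years.
Keep in SEK, deliver into the forward: 21,000,000·1.0298425·0.5362 = BRL 11,596,232.52.
Swap to BRL now, deposit: 21,000,000·0.5189·1.0407030556 = BRL 11,340,437.13.
The quoted forward overvalues SEK, so borrow BRL, buy SEK at spot, deposit the SEK at 6.21%, and sell the proceeds forward at 0.5362.
Profit = 11,596,232.52 − 11,340,437.13 = BRL 255,795.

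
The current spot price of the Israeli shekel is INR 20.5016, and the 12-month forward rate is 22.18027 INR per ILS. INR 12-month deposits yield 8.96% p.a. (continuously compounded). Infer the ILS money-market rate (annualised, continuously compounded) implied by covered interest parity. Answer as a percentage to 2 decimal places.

T = 1 year.
CIP gives F = S · g_INR/g_ILS, so g_INR/g_ILS = 22.18027/20.5016 = 1.0818800.
The INR side grows by e^(0.0896×1) = 1.0937367.
Hence g_ILS = 1.0109593.
r = ln(1.0109593)/1 = 0.010900 → 1.09%.

1.09%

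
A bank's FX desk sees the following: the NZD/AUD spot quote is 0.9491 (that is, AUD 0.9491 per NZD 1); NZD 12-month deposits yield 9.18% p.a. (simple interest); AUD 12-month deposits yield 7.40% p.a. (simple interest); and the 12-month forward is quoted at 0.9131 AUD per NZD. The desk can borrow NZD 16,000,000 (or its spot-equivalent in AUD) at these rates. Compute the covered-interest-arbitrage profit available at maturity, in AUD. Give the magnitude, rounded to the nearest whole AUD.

AUD 358,573

T = 1 year.
Route A — deposit NZD, sell forward: 16,000,000 × 1.091800 × 0.9131 = AUD 15,950,761.28.
Route B — convert at spot, deposit AUD: 16,000,000 × 0.9491 × 1.074000 = AUD 16,309,334.40.
The quoted forward undervalues NZD, so borrow NZD, convert to AUD at spot, deposit the AUD at 7.40%, and buy NZD forward at 0.9131 to cover the loan.
The gap between the two covered legs is AUD 358,573.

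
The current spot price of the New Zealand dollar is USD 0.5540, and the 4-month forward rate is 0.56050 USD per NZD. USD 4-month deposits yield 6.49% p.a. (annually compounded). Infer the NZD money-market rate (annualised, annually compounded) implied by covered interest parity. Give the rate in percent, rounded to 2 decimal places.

2.83%

T = 4/12 years.
CIP gives F = S · g_USD/g_NZD, so g_USD/g_NZD = 0.5605/0.554 = 1.0117329.
USD growth factor: (1 + 0.0649)^(4/12) = 1.0211815.
So the NZD growth factor = 1.009339.
r = 1.009339^(12/4) − 1 = 0.028279 → 2.83%.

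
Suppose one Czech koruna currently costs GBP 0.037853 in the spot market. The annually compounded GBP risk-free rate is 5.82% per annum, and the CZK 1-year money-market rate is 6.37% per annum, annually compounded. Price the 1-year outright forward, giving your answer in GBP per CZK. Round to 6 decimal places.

0.037657

T = 1 year.
GBP growth factor: (1 + 0.0582)^1 = 1.058200.
CZK growth factor: (1 + 0.0637)^1 = 1.063700.
Forward (GBP per CZK) = 0.037853 × 1.058200 / 1.063700 = 0.03765728.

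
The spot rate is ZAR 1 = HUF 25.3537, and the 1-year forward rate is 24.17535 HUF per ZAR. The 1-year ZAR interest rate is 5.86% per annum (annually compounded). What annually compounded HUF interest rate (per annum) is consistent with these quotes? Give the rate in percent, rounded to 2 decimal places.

0.94%

T = 1 year.
F/S = 24.17535/25.3537 = 0.9535235 = (growth of HUF) / (growth of ZAR).
The ZAR side grows by (1 + 0.0586)^1 = 1.058600.
That pins the HUF growth at 1.009400.
r = 1.009400^(1/1) − 1 = 0.009400 → 0.94%.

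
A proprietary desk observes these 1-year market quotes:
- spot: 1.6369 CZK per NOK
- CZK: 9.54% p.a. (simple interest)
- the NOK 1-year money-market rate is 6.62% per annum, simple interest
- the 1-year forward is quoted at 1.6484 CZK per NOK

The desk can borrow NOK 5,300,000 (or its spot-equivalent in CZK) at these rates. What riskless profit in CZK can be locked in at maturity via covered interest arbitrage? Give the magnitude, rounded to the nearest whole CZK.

T = 1 year.
Keep in NOK, deliver into the forward: 5,300,000·1.066200·1.6484 = CZK 9,314,877.62.
Swap to CZK now, deposit: 5,300,000·1.6369·1.095400 = CZK 9,503,219.38.
The quoted forward undervalues NOK, so borrow NOK, convert to CZK at spot, deposit the CZK at 9.54%, and buy NOK forward at 1.6484 to cover the loan.
Profit = 9,503,219.38 − 9,314,877.62 = CZK 188,342.

CZK 188,342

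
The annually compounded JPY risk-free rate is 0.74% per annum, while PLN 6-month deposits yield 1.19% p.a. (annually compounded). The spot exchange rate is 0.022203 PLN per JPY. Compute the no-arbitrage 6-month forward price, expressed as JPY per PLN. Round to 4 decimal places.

T = 6/12 years.
PLN growth factor: (1 + 0.0119)^(6/12) = 1.0059324.
JPY accumulates by (1 + 0.0074)^(6/12) = 1.00369318.
So F = 0.022203 × 1.0059324 / 1.00369318 = 0.022252534 (PLN/JPY).
Invert for JPY per PLN: 1 / 0.022252534 = 44.9387.

44.9387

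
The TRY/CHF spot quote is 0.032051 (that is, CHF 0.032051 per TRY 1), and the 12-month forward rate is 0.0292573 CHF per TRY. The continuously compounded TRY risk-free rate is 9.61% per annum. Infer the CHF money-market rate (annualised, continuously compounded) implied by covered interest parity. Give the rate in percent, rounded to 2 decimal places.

T = 1 year.
CIP gives F = S · g_CHF/g_TRY, so g_CHF/g_TRY = 0.0292573/0.032051 = 0.9128358.
The TRY side grows by e^(0.0961×1) = 1.1008691.
Hence g_CHF = 1.0049127.
Take logs: ln 1.0049127 / 1 = 0.004901, so 0.49%.

0.49%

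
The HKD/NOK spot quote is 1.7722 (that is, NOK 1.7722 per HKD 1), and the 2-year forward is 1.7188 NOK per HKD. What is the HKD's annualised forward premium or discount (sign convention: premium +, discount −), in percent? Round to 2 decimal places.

-1.51%

T = 2 years.
(F − S)/S = (1.7188 − 1.7722)/1.7722 = -0.0301320.
Annualise by dividing by T: -0.0301320 / 2 = -0.015066 → -1.51%.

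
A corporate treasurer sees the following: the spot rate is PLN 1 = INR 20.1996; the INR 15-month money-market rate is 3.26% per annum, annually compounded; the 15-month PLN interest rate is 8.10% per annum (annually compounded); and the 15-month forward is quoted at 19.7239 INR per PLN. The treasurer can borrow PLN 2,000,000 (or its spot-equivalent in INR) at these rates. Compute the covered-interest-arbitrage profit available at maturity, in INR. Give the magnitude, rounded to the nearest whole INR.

INR 1,429,417

T = 15/12 years.
Invest the PLN and cover forward: 2,000,000 × 1.1022551013 × 19.7239 = INR 43,481,538.79.
Convert at spot and invest in INR: 2,000,000 × 20.1996 × 1.0409147219 = INR 42,052,122.03.
The quoted forward overvalues PLN, so borrow INR, buy PLN at spot, deposit the PLN at 8.10%, and sell the proceeds forward at 19.7239.
The gap between the two covered legs is INR 1,429,417.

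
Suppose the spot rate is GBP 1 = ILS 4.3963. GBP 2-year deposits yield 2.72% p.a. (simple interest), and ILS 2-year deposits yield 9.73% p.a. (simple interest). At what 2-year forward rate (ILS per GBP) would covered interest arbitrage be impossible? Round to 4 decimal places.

4.9809

T = 2 years.
Growth of 1 ILS over T: 1 + 0.0973×2 = 1.194600.
Growth of 1 GBP over T: 1 + 0.0272×2 = 1.054400.
Forward (ILS per GBP) = 4.3963 × 1.194600 / 1.054400 = 4.980861.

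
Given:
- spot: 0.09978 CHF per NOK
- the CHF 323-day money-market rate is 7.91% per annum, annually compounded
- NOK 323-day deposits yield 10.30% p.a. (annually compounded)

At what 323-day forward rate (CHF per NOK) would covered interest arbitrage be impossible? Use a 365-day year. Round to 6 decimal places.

0.097864

T = 323/365 years.
Growth of 1 CHF over T: (1 + 0.0791)^(323/365) = 1.0696885.
NOK accumulates by (1 + 0.1030)^(323/365) = 1.0906274.
So F = 0.09978 × 1.0696885 / 1.0906274 = 0.09786433 (CHF/NOK).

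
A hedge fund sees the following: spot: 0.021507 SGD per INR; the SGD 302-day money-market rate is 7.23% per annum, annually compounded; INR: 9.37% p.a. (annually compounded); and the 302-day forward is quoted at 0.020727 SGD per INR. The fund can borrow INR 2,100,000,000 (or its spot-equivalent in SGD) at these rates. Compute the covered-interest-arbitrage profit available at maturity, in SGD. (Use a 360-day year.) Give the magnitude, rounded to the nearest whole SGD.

SGD 965,355

T = 302/360 years.
Invest the INR and cover forward: 2,100,000,000 × 1.0780310702 × 0.020727 = SGD 46,923,134.98.
Convert at spot and invest in SGD: 2,100,000,000 × 0.021507 × 1.0603079367 = SGD 47,888,489.87.
The quoted forward undervalues INR, so borrow INR, convert to SGD at spot, deposit the SGD at 7.23%, and buy INR forward at 0.020727 to cover the loan.
The gap between the two covered legs is SGD 965,355.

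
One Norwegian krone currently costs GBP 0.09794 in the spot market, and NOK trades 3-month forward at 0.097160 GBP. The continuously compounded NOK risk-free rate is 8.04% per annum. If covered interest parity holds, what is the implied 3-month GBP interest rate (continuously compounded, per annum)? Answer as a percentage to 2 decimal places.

4.84%

T = 3/12 years.
By CIP, F/S equals the GBP-to-NOK growth ratio: 0.09716/0.09794 = 0.9920359.
NOK growth factor: e^(0.0804×3/12) = 1.0203034.
Hence g_GBP = 1.0121776.
Take logs: ln 1.0121776 / (3/12) = 0.048416, so 4.84%.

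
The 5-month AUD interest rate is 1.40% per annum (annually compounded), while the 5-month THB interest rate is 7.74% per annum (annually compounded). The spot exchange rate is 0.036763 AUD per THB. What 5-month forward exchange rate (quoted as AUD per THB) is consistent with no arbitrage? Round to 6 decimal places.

0.035846

T = 5/12 years.
AUD accumulates by (1 + 0.0140)^(5/12) = 1.0058097.
Growth of 1 THB over T: (1 + 0.0774)^(5/12) = 1.0315503.
CIP: F = S · (grow AUD)/(grow THB) = 0.036763 × 1.0058097/1.0315503 = 0.03584564 AUD per THB.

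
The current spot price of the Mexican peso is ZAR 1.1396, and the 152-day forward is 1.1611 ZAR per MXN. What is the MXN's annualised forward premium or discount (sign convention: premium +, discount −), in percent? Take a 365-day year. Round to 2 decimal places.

+4.53%

T = 152/365 years.
Period premium: (1.1611 − 1.1396)/1.1396 = 0.0188663.
Annualise by dividing by T: 0.0188663 / (152/365) = 0.045304 → 4.53%.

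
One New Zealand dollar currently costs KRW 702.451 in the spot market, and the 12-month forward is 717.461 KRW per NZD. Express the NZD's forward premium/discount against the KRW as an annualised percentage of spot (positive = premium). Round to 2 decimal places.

+2.14%

T = 1 year.
(F − S)/S = (717.461 − 702.451)/702.451 = 0.0213680.
Annualise by dividing by T: 0.0213680 / 1 = 0.021368 → 2.14%.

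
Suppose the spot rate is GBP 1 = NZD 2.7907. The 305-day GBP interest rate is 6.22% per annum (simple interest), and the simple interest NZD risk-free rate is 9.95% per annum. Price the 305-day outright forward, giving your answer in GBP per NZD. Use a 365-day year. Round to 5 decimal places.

0.34802

T = 305/365 years.
Growth of 1 NZD over T: 1 + 0.0995×305/365 = 1.0831438.
GBP growth factor: 1 + 0.0622×305/365 = 1.0519753.
So F = 2.7907 × 1.0831438 / 1.0519753 = 2.873384 (NZD/GBP).
Invert for GBP per NZD: 1 / 2.873384 = 0.34802.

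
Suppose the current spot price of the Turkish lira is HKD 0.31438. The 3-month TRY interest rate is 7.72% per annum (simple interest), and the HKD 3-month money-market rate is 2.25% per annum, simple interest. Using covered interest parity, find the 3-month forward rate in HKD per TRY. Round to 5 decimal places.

T = 3/12 years.
Growth of 1 HKD over T: 1 + 0.0225×3/12 = 1.005625.
TRY growth factor: 1 + 0.0772×3/12 = 1.019300.
Forward (HKD per TRY) = 0.31438 × 1.005625 / 1.019300 = 0.3101623.

0.31016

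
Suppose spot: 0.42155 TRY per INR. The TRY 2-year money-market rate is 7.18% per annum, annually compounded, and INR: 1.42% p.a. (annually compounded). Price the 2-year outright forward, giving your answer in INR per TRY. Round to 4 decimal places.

2.1241

T = 2 years.
Growth of 1 TRY over T: (1 + 0.0718)^2 = 1.1487552.
INR accumulates by (1 + 0.0142)^2 = 1.0286016.
Forward (TRY per INR) = 0.42155 × 1.1487552 / 1.0286016 = 0.4707923.
Invert for INR per TRY: 1 / 0.4707923 = 2.1241.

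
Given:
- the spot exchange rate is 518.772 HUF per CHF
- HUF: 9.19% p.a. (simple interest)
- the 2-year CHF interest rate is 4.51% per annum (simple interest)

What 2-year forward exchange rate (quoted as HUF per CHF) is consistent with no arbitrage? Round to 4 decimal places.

T = 2 years.
HUF growth factor: 1 + 0.0919×2 = 1.183800.
CHF growth factor: 1 + 0.0451×2 = 1.090200.
So F = 518.772 × 1.183800 / 1.090200 = 563.311588 (HUF/CHF).

563.3116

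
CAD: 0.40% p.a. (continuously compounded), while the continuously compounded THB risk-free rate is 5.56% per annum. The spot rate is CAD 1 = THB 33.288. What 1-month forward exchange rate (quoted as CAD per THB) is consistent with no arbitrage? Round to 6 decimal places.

0.029912

T = 1/12 years.
THB accumulates by e^(0.0556×1/12) = 1.0046441.
Growth of 1 CAD over T: e^(0.0040×1/12) = 1.0003334.
Forward (THB per CAD) = 33.288 × 1.0046441 / 1.0003334 = 33.43145.
Quoted the other way: 1/33.43145 = 0.029912 CAD per THB.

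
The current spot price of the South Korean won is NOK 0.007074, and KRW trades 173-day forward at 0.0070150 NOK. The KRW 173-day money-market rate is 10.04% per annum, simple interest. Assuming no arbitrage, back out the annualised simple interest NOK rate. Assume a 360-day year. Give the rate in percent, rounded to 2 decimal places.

8.22%

T = 173/360 years.
F/S = 0.007015/0.007074 = 0.9916596 = (growth of NOK) / (growth of KRW).
The KRW side grows by 1 + 0.1004×173/360 = 1.0482478.
So the NOK growth factor = 1.039505.
r = (1.039505 − 1)/(173/360) = 0.082207 → 8.22%.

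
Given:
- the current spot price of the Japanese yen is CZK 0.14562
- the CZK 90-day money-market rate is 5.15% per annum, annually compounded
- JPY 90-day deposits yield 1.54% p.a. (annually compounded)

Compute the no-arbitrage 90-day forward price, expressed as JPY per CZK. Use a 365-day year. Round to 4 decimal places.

T = 90/365 years.
CZK growth factor: (1 + 0.0515)^(90/365) = 1.0124594.
JPY growth factor: (1 + 0.0154)^(90/365) = 1.0037754.
So F = 0.14562 × 1.0124594 / 1.0037754 = 0.1468798 (CZK/JPY).
Quoted the other way: 1/0.1468798 = 6.8083 JPY per CZK.

6.8083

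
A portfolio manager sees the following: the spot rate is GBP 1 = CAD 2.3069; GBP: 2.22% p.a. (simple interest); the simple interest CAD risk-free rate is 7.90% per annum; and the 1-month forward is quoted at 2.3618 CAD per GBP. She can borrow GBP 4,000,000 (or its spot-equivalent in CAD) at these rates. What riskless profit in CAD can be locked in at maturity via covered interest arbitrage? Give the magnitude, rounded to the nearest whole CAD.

CAD 176,329

T = 1/12 years.
Keep in GBP, deliver into the forward: 4,000,000·1.001850·2.3618 = CAD 9,464,677.32.
Swap to CAD now, deposit: 4,000,000·2.3069·1.006583333 = CAD 9,288,348.36.
The quoted forward overvalues GBP, so borrow CAD, buy GBP at spot, deposit the GBP at 2.22%, and sell the proceeds forward at 2.3618.
Profit = 9,464,677.32 − 9,288,348.36 = CAD 176,329.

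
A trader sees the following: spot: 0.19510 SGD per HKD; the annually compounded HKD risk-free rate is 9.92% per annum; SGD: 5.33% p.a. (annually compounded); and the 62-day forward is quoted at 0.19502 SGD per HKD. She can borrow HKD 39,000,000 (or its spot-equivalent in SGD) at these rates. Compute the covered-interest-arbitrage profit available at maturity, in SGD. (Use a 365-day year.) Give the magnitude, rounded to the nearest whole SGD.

SGD 52,650

T = 62/365 years.
Route A — deposit HKD, sell forward: 39,000,000 × 1.016195846 × 0.19502 = SGD 7,728,962.04.
Route B — convert at spot, deposit SGD: 39,000,000 × 0.19510 × 1.008859679 = SGD 7,676,312.41.
The quoted forward overvalues HKD, so borrow SGD, buy HKD at spot, deposit the HKD at 9.92%, and sell the proceeds forward at 0.19502.
Arbitrage profit = |7,728,962.04 − 7,676,312.41| = SGD 52,650.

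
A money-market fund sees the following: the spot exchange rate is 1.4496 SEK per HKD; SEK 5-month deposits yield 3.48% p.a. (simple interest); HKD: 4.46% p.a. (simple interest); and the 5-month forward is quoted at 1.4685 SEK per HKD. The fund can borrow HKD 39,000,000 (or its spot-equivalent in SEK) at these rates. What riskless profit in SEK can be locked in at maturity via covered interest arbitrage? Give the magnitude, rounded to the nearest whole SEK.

T = 5/12 years.
Invest the HKD and cover forward: 39,000,000 × 1.0185833333 × 1.4685 = SEK 58,335,795.37.
Convert at spot and invest in SEK: 39,000,000 × 1.4496 × 1.014500 = SEK 57,354,148.80.
The quoted forward overvalues HKD, so borrow SEK, buy HKD at spot, deposit the HKD at 4.46%, and sell the proceeds forward at 1.4685.
Arbitrage profit = |58,335,795.37 − 57,354,148.80| = SEK 981,647.

SEK 981,647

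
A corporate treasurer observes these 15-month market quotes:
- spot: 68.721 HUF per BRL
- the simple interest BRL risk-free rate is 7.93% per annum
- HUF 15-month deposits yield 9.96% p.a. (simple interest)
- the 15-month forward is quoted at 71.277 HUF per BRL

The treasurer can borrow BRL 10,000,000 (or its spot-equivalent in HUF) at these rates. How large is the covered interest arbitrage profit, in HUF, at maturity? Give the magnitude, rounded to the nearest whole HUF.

HUF 10,655,681

T = 15/12 years.
Invest the BRL and cover forward: 10,000,000 × 1.099125 × 71.277 = HUF 783,423,326.25.
Convert at spot and invest in HUF: 10,000,000 × 68.721 × 1.124500 = HUF 772,767,645.00.
The quoted forward overvalues BRL, so borrow HUF, buy BRL at spot, deposit the BRL at 7.93%, and sell the proceeds forward at 71.277.
Arbitrage profit = |783,423,326.25 − 772,767,645.00| = HUF 10,655,681.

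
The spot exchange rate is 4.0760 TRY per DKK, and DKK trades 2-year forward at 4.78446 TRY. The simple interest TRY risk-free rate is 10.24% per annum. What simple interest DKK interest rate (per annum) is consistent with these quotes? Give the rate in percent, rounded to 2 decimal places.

T = 2 years.
CIP gives F = S · g_TRY/g_DKK, so g_TRY/g_DKK = 4.78446/4.076 = 1.1738126.
TRY growth factor: 1 + 0.1024×2 = 1.204800.
Hence g_DKK = 1.0263989.
r = (1.0263989 − 1)/2 = 0.013199 → 1.32%.

1.32%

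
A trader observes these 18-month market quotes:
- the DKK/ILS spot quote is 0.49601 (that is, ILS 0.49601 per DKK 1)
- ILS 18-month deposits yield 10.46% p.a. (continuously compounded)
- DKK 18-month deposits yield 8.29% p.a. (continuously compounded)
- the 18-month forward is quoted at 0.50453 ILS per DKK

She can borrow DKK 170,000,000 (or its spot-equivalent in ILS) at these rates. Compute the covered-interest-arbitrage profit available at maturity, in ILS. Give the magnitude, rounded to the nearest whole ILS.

ILS 1,519,051

T = 18/12 years.
Route A — deposit DKK, sell forward: 170,000,000 × 1.1324121459 × 0.50453 = ILS 97,127,103.00.
Route B — convert at spot, deposit ILS: 170,000,000 × 0.49601 × 1.1698786202 = ILS 98,646,154.05.
The quoted forward undervalues DKK, so borrow DKK, convert to ILS at spot, deposit the ILS at 10.46%, and buy DKK forward at 0.50453 to cover the loan.
The gap between the two covered legs is ILS 1,519,051.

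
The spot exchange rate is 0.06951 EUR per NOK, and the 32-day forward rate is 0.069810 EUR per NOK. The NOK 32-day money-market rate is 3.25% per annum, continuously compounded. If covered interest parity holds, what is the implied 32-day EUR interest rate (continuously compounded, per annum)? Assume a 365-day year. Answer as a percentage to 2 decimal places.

T = 32/365 years.
By CIP, F/S equals the EUR-to-NOK growth ratio: 0.06981/0.06951 = 1.0043159.
NOK growth factor: e^(0.0325×32/365) = 1.0028534.
That pins the EUR growth at 1.0071816.
r = ln(1.0071816)/(32/365) = 0.081622 → 8.16%.

8.16%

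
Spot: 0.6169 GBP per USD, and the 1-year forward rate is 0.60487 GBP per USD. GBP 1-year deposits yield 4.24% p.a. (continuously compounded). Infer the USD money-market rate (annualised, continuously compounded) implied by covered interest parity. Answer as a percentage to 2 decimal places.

6.21%

T = 1 year.
F/S = 0.60487/0.6169 = 0.9804993 = (growth of GBP) / (growth of USD).
GBP growth factor: e^(0.0424×1) = 1.0433117.
Hence g_USD = 1.0640616.
r = ln(1.0640616)/1 = 0.062093 → 6.21%.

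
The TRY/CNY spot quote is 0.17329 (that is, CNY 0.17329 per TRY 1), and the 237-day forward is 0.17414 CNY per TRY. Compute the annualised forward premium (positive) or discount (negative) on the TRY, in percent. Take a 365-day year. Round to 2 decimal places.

T = 237/365 years.
(F − S)/S = (0.17414 − 0.17329)/0.17329 = 0.0049051.
×(1/T) gives 0.76% p.a.

+0.76%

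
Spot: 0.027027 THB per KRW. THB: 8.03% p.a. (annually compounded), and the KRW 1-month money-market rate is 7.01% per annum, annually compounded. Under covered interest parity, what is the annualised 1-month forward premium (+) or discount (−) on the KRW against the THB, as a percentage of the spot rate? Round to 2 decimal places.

+0.95%

T = 1/12 years.
CIP forward (THB per KRW) = 0.027027 × 1.0064573/1.005662 = 0.027048374.
Annualised premium = (F − S)/S × (1/T) = (0.027048374 − 0.027027)/0.027027 ÷ (1/12) = 0.95%.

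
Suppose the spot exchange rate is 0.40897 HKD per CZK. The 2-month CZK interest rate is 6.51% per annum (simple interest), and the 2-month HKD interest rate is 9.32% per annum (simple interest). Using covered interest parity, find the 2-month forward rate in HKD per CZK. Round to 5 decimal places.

0.41086

T = 2/12 years.
HKD growth factor: 1 + 0.0932×2/12 = 1.0155333.
CZK accumulates by 1 + 0.0651×2/12 = 1.010850.
CIP: F = S · (grow HKD)/(grow CZK) = 0.40897 × 1.0155333/1.010850 = 0.4108648 HKD per CZK.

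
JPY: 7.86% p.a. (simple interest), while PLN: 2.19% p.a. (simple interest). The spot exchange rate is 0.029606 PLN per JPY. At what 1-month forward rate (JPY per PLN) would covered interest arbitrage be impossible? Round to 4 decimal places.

T = 1/12 years.
PLN growth factor: 1 + 0.0219×1/12 = 1.001825.
JPY accumulates by 1 + 0.0786×1/12 = 1.006550.
So F = 0.029606 × 1.001825 / 1.006550 = 0.029467022 (PLN/JPY).
Invert for JPY per PLN: 1 / 0.029467022 = 33.9362.

33.9362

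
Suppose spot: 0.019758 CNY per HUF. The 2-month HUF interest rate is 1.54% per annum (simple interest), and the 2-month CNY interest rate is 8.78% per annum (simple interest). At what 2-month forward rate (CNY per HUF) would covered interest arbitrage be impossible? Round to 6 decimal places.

0.019996

T = 2/12 years.
CNY growth factor: 1 + 0.0878×2/12 = 1.0146333.
Growth of 1 HUF over T: 1 + 0.0154×2/12 = 1.0025667.
CIP: F = S · (grow CNY)/(grow HUF) = 0.019758 × 1.0146333/1.0025667 = 0.01999580 CNY per HUF.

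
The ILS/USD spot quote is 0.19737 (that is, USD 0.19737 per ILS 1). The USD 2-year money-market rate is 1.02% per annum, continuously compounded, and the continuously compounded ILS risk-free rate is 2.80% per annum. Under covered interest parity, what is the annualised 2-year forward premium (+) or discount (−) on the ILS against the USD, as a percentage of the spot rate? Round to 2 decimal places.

-1.75%

T = 2 years.
CIP forward (USD per ILS) = 0.19737 × 1.0206095/1.0575977 = 0.19046722.
(F − S)/S ÷ T = (0.19046722 − 0.19737)/0.19737/2 = -0.017487 → -1.75%.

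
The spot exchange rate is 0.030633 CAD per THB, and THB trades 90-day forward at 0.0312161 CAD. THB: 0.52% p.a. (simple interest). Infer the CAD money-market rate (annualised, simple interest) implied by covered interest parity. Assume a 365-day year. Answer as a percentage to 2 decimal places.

8.25%

T = 90/365 years.
By CIP, F/S equals the CAD-to-THB growth ratio: 0.0312161/0.030633 = 1.0190350.
The THB side grows by 1 + 0.0052×90/365 = 1.0012822.
So the CAD growth factor = 1.0203416.
r = (1.0203416 − 1)/(90/365) = 0.082496 → 8.25%.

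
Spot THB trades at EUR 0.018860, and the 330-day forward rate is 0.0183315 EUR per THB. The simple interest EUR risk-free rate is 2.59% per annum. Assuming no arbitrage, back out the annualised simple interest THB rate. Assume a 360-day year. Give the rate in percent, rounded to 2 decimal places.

5.81%

T = 330/360 years.
By CIP, F/S equals the EUR-to-THB growth ratio: 0.0183315/0.01886 = 0.9719777.
EUR growth factor: 1 + 0.0259×330/360 = 1.0237417.
So the THB growth factor = 1.0532564.
(1.0532564 − 1)/T = 0.058098, i.e. 5.81%.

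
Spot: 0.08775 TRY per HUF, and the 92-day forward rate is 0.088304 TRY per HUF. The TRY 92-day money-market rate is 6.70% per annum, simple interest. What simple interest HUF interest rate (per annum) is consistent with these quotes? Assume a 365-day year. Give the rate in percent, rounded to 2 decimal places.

T = 92/365 years.
By CIP, F/S equals the TRY-to-HUF growth ratio: 0.088304/0.08775 = 1.0063134.
TRY growth factor: 1 + 0.0670×92/365 = 1.0168877.
So the HUF growth factor = 1.010508.
r = (1.010508 − 1)/(92/365) = 0.041689 → 4.17%.

4.17%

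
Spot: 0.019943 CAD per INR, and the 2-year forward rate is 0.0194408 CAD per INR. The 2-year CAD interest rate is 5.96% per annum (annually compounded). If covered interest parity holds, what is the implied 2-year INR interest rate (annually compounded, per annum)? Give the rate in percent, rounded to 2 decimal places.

7.32%

T = 2 years.
F/S = 0.0194408/0.019943 = 0.9748182 = (growth of CAD) / (growth of INR).
CAD growth factor: (1 + 0.0596)^2 = 1.1227522.
So the INR growth factor = 1.1517555.
r = 1.1517555^(1/2) − 1 = 0.073199 → 7.32%.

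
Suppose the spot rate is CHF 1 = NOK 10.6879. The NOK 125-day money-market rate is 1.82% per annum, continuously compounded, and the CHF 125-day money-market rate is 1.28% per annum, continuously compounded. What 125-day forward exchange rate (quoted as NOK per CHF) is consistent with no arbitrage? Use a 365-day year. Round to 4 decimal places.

T = 125/365 years.
Growth of 1 NOK over T: e^(0.0182×125/365) = 1.00625234.
CHF growth factor: e^(0.0128×125/365) = 1.00439318.
CIP: F = S · (grow NOK)/(grow CHF) = 10.6879 × 1.00625234/1.00439318 = 10.707684 NOK per CHF.

10.7077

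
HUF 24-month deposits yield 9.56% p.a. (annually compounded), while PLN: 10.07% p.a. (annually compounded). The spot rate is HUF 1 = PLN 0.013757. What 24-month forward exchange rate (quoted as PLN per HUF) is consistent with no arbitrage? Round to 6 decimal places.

T = 2 years.
PLN accumulates by (1 + 0.1007)^2 = 1.2115405.
HUF growth factor: (1 + 0.0956)^2 = 1.2003394.
So F = 0.013757 × 1.2115405 / 1.2003394 = 0.01388537 (PLN/HUF).

0.013885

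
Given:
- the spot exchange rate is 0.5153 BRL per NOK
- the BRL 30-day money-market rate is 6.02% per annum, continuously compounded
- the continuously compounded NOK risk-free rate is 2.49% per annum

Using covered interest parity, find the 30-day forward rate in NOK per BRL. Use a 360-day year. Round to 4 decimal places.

T = 30/360 years.
BRL accumulates by e^(0.0602×30/360) = 1.0050293.
NOK growth factor: e^(0.0249×30/360) = 1.0020772.
CIP: F = S · (grow BRL)/(grow NOK) = 0.5153 × 1.0050293/1.0020772 = 0.5168181 BRL per NOK.
Invert for NOK per BRL: 1 / 0.5168181 = 1.9349.

1.9349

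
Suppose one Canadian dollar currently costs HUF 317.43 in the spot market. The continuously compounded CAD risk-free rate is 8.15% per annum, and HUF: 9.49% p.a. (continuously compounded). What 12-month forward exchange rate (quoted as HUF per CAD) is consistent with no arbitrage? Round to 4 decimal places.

321.7122

T = 1 year.
Growth of 1 HUF over T: e^(0.0949×1) = 1.099548895.
Growth of 1 CAD over T: e^(0.0815×1) = 1.084913218.
So F = 317.43 × 1.099548895 / 1.084913218 = 321.712189 (HUF/CAD).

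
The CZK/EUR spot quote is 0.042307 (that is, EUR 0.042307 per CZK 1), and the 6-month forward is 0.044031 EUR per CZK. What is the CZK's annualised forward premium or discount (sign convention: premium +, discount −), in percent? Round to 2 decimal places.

+8.15%

T = 6/12 years.
CZK trades forward at +4.07498% vs spot over the period.
Annualise by dividing by T: 0.0407498 / (6/12) = 0.081500 → 8.15%.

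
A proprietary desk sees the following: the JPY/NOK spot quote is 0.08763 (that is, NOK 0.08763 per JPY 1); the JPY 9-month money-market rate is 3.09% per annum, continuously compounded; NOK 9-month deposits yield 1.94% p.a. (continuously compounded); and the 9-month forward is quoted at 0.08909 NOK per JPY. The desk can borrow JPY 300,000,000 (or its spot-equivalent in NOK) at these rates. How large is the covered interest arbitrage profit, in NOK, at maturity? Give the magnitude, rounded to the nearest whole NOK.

NOK 679,330

T = 9/12 years.
Route A — deposit JPY, sell forward: 300,000,000 × 1.0234456269 × 0.08909 = NOK 27,353,631.27.
Route B — convert at spot, deposit NOK: 300,000,000 × 0.08763 × 1.0146563665 = NOK 26,674,301.22.
The quoted forward overvalues JPY, so borrow NOK, buy JPY at spot, deposit the JPY at 3.09%, and sell the proceeds forward at 0.08909.
Profit = 27,353,631.27 − 26,674,301.22 = NOK 679,330.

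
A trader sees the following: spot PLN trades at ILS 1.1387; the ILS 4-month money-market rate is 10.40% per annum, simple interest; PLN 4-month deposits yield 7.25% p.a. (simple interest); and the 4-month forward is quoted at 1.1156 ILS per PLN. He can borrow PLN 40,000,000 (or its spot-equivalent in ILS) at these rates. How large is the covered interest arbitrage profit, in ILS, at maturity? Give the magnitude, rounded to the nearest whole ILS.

T = 4/12 years.
Route A — deposit PLN, sell forward: 40,000,000 × 1.0241666667 × 1.1156 = ILS 45,702,413.33.
Route B — convert at spot, deposit ILS: 40,000,000 × 1.1387 × 1.0346666667 = ILS 47,126,997.33.
The quoted forward undervalues PLN, so borrow PLN, convert to ILS at spot, deposit the ILS at 10.40%, and buy PLN forward at 1.1156 to cover the loan.
Arbitrage profit = |45,702,413.33 − 47,126,997.33| = ILS 1,424,584.

ILS 1,424,584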